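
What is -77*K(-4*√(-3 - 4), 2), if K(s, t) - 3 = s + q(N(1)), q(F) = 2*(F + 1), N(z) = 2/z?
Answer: -693 + 308*I*√7 ≈ -693.0 + 814.89*I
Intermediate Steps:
q(F) = 2 + 2*F (q(F) = 2*(1 + F) = 2 + 2*F)
K(s, t) = 9 + s (K(s, t) = 3 + (s + (2 + 2*(2/1))) = 3 + (s + (2 + 2*(2*1))) = 3 + (s + (2 + 2*2)) = 3 + (s + (2 + 4)) = 3 + (s + 6) = 3 + (6 + s) = 9 + s)
-77*K(-4*√(-3 - 4), 2) = -77*(9 - 4*√(-3 - 4)) = -77*(9 - 4*I*√7) = -693 + 308*I*√7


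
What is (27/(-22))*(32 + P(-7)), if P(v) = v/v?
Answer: -81/2 ≈ -40.500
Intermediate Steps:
P(v) = 1
(27/(-22))*(32 + P(-7)) = (27/(-22))*(32 + 1) = (27*(-1/22))*33 = -27/22*33 = -81/2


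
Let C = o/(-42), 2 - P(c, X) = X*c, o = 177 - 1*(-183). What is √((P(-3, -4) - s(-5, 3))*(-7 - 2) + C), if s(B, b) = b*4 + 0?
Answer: √9282/7 ≈ 13.763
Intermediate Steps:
o = 360 (o = 177 + 183 = 360)
P(c, X) = 2 - X*c
s(B, b) = 4*b (s(B, b) = 4*b + 0 = 4*b)
C = -60/7 (C = 360/(-42) = 360*(-1/42) = -60/7 ≈ -8.5714)
√((P(-3, -4) - s(-5, 3))*(-7 - 2) + C) = √(((2 - 1*(-4)*(-3)) - 4*3)*(-7 - 2) - 60/7) = √(((2 - 12) - 1*12)*(-9) - 60/7) = √((-10 - 12)*(-9) - 60/7) = √(-22*(-9) - 60/7) = √(198 - 60/7) = √(1326/7) = √9282/7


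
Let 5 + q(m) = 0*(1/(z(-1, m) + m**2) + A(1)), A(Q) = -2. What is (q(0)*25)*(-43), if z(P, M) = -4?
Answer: 5375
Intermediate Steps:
q(m) = -5 (q(m) = -5 + 0*(1/(-4 + m**2) - 2) = -5 + 0*(-2 + 1/(-4 + m**2)) = -5 + 0 = -5)
(q(0)*25)*(-43) = -5*25*(-43) = -125*(-43) = 5375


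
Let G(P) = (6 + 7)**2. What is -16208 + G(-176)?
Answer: -16039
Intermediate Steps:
G(P) = 169 (G(P) = 13**2 = 169)
-16208 + G(-176) = -16208 + 169 = -16039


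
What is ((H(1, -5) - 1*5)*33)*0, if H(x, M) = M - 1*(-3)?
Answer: 0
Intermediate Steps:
H(x, M) = 3 + M (H(x, M) = M + 3 = 3 + M)
((H(1, -5) - 1*5)*33)*0 = (((3 - 5) - 1*5)*33)*0 = ((-2 - 5)*33)*0 = -7*33*0 = -231*0 = 0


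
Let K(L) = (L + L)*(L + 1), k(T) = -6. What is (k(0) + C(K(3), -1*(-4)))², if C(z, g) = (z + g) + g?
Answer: 676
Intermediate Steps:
K(L) = 2*L*(1 + L) (K(L) = (2*L)*(1 + L) = 2*L*(1 + L))
C(z, g) = z + 2*g (C(z, g) = (g + z) + g = z + 2*g)
(k(0) + C(K(3), -1*(-4)))² = (-6 + (2*3*(1 + 3) + 2*(-1*(-4))))² = (-6 + (2*3*4 + 2*4))² = (-6 + (24 + 8))² = (-6 + 32)² = 26² = 676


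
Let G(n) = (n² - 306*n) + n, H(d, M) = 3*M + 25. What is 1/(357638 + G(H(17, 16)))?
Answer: 1/340702 ≈ 2.9351e-6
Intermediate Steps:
H(d, M) = 25 + 3*M
G(n) = n² - 305*n
1/(357638 + G(H(17, 16))) = 1/(357638 + (25 + 3*16)*(-305 + (25 + 3*16))) = 1/(357638 + (25 + 48)*(-305 + (25 + 48))) = 1/(357638 + 73*(-305 + 73)) = 1/(357638 + 73*(-232)) = 1/(357638 - 16936) = 1/340702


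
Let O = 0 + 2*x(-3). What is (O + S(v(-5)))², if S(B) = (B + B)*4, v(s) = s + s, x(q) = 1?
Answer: 6084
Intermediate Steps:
v(s) = 2*s
O = 2 (O = 0 + 2*1 = 0 + 2 = 2)
S(B) = 8*B (S(B) = (2*B)*4 = 8*B)
(O + S(v(-5)))² = (2 + 8*(2*(-5)))² = (2 + 8*(-10))² = (2 - 80)² = (-78)² = 6084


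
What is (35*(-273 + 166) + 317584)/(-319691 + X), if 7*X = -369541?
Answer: -732291/869126 ≈ -0.84256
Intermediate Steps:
X = -369541/7 (X = (⅐)*(-369541) = -369541/7 ≈ -52792.)
(35*(-273 + 166) + 317584)/(-319691 + X) = (35*(-273 + 166) + 317584)/(-319691 - 369541/7) = (35*(-107) + 317584)/(-2607378/7) = (-3745 + 317584)*(-7/2607378) = 313839*(-7/2607378) = -732291/869126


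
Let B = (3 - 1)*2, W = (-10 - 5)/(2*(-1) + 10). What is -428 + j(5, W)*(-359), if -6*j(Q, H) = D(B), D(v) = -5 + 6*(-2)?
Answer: -8671/6 ≈ -1445.2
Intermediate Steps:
W = -15/8 (W = -15/(-2 + 10) = -15/8 ≈ -1.8750)
B = 4 (B = 2*2 = 4)
D(v) = -17 (D(v) = -5 - 12 = -17)
j(Q, H) = 17/6 (j(Q, H) = -⅙*(-17) = 17/6)
-428 + j(5, W)*(-359) = -428 + (17/6)*(-359) = -428 - 6103/6 = -8671/6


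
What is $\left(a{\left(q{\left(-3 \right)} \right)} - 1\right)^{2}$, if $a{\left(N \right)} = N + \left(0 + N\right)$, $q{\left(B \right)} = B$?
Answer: $49$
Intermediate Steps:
$a{\left(N \right)} = 2 N$ ($a{\left(N \right)} = N + N = 2 N$)
$\left(a{\left(q{\left(-3 \right)} \right)} - 1\right)^{2} = \left(2 \left(-3\right) - 1\right)^{2} = \left(-6 - 1\right)^{2} = \left(-7\right)^{2} = 49$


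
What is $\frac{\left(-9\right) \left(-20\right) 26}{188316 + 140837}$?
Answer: $\frac{4680}{329153} \approx 0.014218$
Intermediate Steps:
$\frac{\left(-9\right) \left(-20\right) 26}{188316 + 140837} = \frac{180 \cdot 26}{329153} = 4680 \cdot \frac{1}{329153} = \frac{4680}{329153}$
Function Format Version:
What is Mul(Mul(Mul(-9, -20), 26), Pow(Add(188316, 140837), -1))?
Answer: Rational(4680, 329153) ≈ 0.014218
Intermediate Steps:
Mul(Mul(Mul(-9, -20), 26), Pow(Add(188316, 140837), -1)) = Mul(Mul(180, 26), Pow(329153, -1)) = Mul(4680, Rational(1, 329153)) = Rational(4680, 329153)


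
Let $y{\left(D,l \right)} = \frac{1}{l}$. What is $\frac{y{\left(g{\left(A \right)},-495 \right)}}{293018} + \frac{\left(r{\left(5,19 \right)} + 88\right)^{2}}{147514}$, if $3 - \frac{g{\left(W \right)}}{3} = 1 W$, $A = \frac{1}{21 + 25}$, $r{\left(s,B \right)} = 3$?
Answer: $\frac{300277117799}{5349001834935} \approx 0.056137$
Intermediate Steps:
$A = \frac{1}{46} \approx 0.021739$
$g{\left(W \right)} = 9 - 3 W$ ($g{\left(W \right)} = 9 - 3 \cdot 1 W = 9 - 3 W$)
$\frac{y{\left(g{\left(A \right)},-495 \right)}}{293018} + \frac{\left(r{\left(5,19 \right)} + 88\right)^{2}}{147514} = \frac{1}{\left(-495\right) 293018} + \frac{\left(3 + 88\right)^{2}}{147514} = \left(- \frac{1}{495}\right) \frac{1}{293018} + 91^{2} \cdot \frac{1}{147514} = - \frac{1}{145043910} + 8281 \cdot \frac{1}{147514} = - \frac{1}{145043910} + \frac{8281}{147514} = \frac{300277117799}{5349001834935}$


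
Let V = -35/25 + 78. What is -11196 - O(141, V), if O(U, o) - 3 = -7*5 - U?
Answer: -11023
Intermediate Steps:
V = 383/5 (V = -35*1/25 + 78 = -7/5 + 78 = 383/5 ≈ 76.600)
O(U, o) = -32 - U (O(U, o) = 3 + (-7*5 - U) = 3 + (-35 - U) = -32 - U)
-11196 - O(141, V) = -11196 - (-32 - 1*141) = -11196 - (-32 - 141) = -11196 - 1*(-173) = -11196 + 173 = -11023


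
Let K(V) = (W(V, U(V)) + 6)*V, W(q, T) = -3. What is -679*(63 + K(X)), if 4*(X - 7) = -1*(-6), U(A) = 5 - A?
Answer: -120183/2 ≈ -60092.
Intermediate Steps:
X = 17/2 (X = 7 + (-1*(-6))/4 = 7 + (1/4)*6 = 7 + 3/2 = 17/2 ≈ 8.5000)
K(V) = 3*V (K(V) = (-3 + 6)*V = 3*V)
-679*(63 + K(X)) = -679*(63 + 3*(17/2)) = -679*(63 + 51/2) = -679*177/2 = -120183/2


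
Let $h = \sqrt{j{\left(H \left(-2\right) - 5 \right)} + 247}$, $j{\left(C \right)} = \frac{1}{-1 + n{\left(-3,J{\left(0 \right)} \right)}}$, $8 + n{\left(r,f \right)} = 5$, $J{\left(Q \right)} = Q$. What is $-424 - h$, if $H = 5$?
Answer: $-424 - \frac{\sqrt{987}}{2} \approx -439.71$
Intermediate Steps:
$n{\left(r,f \right)} = -3$ ($n{\left(r,f \right)} = -8 + 5 = -3$)
$j{\left(C \right)} = - \frac{1}{4}$ ($j{\left(C \right)} = \frac{1}{-1 - 3} = \frac{1}{-4} = - \frac{1}{4}$)
$h = \frac{\sqrt{987}}{2}$ ($h = \sqrt{- \frac{1}{4} + 247} = \sqrt{\frac{987}{4}} = \frac{\sqrt{987}}{2} \approx 15.708$)
$-424 - h = -424 - \frac{\sqrt{987}}{2}$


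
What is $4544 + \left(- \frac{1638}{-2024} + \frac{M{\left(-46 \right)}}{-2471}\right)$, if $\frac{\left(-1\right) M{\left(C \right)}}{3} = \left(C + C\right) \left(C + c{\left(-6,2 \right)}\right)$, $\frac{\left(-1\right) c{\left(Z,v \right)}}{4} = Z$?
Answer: $\frac{11371131301}{2500652} \approx 4547.3$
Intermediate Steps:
$c{\left(Z,v \right)} = - 4 Z$
$M{\left(C \right)} = - 6 C \left(24 + C\right)$ ($M{\left(C \right)} = - 3 \left(C + C\right) \left(C - -24\right) = - 3 \cdot 2 C \left(C + 24\right) = - 3 \cdot 2 C \left(24 + C\right) = - 6 C \left(24 + C\right)$)
$4544 + \left(- \frac{1638}{-2024} + \frac{M{\left(-46 \right)}}{-2471}\right) = 4544 - \left(- \frac{819}{1012} - \frac{\left(-6\right) \left(-46\right) \left(24 - 46\right)}{-2471}\right) = 4544 - \left(- \frac{819}{1012} - \left(-6\right) \left(-46\right) \left(-22\right) \left(- \frac{1}{2471}\right)\right) = 4544 + \left(\frac{819}{1012} - - \frac{6072}{2471}\right) = 4544 + \left(\frac{819}{1012} + \frac{6072}{2471}\right) = 4544 + \frac{8168613}{2500652} = \frac{11371131301}{2500652}$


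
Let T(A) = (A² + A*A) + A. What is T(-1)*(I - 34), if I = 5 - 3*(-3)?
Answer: -20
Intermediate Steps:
T(A) = A + 2*A² (T(A) = (A² + A²) + A = 2*A² + A = A + 2*A²)
I = 14 (I = 5 + 9 = 14)
T(-1)*(I - 34) = (-(1 + 2*(-1)))*(14 - 34) = -(1 - 2)*(-20) = -1*(-1)*(-20) = 1*(-20) = -20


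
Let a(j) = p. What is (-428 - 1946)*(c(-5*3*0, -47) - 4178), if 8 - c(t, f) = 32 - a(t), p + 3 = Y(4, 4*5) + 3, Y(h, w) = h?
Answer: 9966052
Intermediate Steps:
p = 4 (p = -3 + (4 + 3) = -3 + 7 = 4)
a(j) = 4
c(t, f) = -20 (c(t, f) = 8 - (32 - 1*4) = 8 - (32 - 4) = 8 - 1*28 = 8 - 28 = -20)
(-428 - 1946)*(c(-5*3*0, -47) - 4178) = (-428 - 1946)*(-20 - 4178) = -2374*(-4198) = 9966052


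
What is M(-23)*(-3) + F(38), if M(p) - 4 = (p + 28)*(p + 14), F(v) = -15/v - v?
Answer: 3215/38 ≈ 84.605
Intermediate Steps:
F(v) = -v - 15/v
M(p) = 4 + (14 + p)*(28 + p) (M(p) = 4 + (p + 28)*(p + 14) = 4 + (28 + p)*(14 + p) = 4 + (14 + p)*(28 + p))
M(-23)*(-3) + F(38) = (396 + (-23)² + 42*(-23))*(-3) + (-1*38 - 15/38) = (396 + 529 - 966)*(-3) + (-38 - 15*1/38) = -41*(-3) + (-38 - 15/38) = 123 - 1459/38 = 3215/38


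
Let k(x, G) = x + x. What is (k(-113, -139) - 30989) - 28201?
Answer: -59416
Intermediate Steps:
k(x, G) = 2*x
(k(-113, -139) - 30989) - 28201 = (2*(-113) - 30989) - 28201 = (-226 - 30989) - 28201 = -31215 - 28201 = -59416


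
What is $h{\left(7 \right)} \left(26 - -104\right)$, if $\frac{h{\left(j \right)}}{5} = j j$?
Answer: $31850$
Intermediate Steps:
$h{\left(j \right)} = 5 j^{2}$ ($h{\left(j \right)} = 5 j j = 5 j^{2}$)
$h{\left(7 \right)} \left(26 - -104\right) = 5 \cdot 7^{2} \left(26 - -104\right) = 5 \cdot 49 \left(26 + 104\right) = 245 \cdot 130 = 31850$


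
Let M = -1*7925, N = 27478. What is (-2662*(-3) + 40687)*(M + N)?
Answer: 951703169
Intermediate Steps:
M = -7925
(-2662*(-3) + 40687)*(M + N) = (-2662*(-3) + 40687)*(-7925 + 27478) = (-1*(-7986) + 40687)*19553 = (7986 + 40687)*19553 = 48673*19553 = 951703169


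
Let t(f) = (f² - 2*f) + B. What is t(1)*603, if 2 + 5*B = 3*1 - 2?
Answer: -3618/5 ≈ -723.60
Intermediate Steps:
B = -⅕ (B = -⅖ + (3*1 - 2)/5 = -⅖ + (3 - 2)/5 = -⅖ + (⅕)*1 = -⅖ + ⅕ = -⅕ ≈ -0.20000)
t(f) = -⅕ + f² - 2*f (t(f) = (f² - 2*f) - ⅕ = -⅕ + f² - 2*f)
t(1)*603 = (-⅕ + 1² - 2*1)*603 = (-⅕ + 1 - 2)*603 = -6/5*603 = -3618/5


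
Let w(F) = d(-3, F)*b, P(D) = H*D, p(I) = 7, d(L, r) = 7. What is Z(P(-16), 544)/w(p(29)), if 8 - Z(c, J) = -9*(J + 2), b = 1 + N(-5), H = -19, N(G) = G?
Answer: -2461/14 ≈ -175.79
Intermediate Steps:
b = -4 (b = 1 - 5 = -4)
P(D) = -19*D
Z(c, J) = 26 + 9*J (Z(c, J) = 8 - (-9)*(J + 2) = 8 - (-9)*(2 + J) = 8 - (-18 - 9*J) = 8 + (18 + 9*J) = 26 + 9*J)
w(F) = -28 (w(F) = 7*(-4) = -28)
Z(P(-16), 544)/w(p(29)) = (26 + 9*544)/(-28) = (26 + 4896)*(-1/28) = 4922*(-1/28) = -2461/14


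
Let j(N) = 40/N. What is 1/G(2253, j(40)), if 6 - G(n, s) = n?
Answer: -1/2247 ≈ -0.00044504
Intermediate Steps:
G(n, s) = 6 - n
1/G(2253, j(40)) = 1/(6 - 1*2253) = 1/(6 - 2253) = 1/(-2247) = -1/2247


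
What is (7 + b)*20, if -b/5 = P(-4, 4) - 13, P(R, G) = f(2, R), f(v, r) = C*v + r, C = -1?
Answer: 2040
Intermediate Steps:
f(v, r) = r - v (f(v, r) = -v + r = r - v)
P(R, G) = -2 + R (P(R, G) = R - 1*2 = R - 2 = -2 + R)
b = 95 (b = -5*((-2 - 4) - 13) = -5*(-6 - 13) = -5*(-19) = 95)
(7 + b)*20 = (7 + 95)*20 = 102*20 = 2040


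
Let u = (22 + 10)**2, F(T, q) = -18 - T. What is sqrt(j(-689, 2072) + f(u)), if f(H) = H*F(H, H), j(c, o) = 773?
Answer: I*sqrt(1066235) ≈ 1032.6*I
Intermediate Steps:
u = 1024 (u = 32**2 = 1024)
f(H) = H*(-18 - H)
sqrt(j(-689, 2072) + f(u)) = sqrt(773 - 1*1024*(18 + 1024)) = sqrt(773 - 1*1024*1042) = sqrt(773 - 1067008) = sqrt(-1066235) = I*sqrt(1066235)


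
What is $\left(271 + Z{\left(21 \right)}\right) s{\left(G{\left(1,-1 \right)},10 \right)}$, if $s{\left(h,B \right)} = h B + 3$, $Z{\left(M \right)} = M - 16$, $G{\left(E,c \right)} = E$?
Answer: $3588$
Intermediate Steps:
$Z{\left(M \right)} = -16 + M$ ($Z{\left(M \right)} = M - 16 = -16 + M$)
$s{\left(h,B \right)} = 3 + B h$ ($s{\left(h,B \right)} = B h + 3 = 3 + B h$)
$\left(271 + Z{\left(21 \right)}\right) s{\left(G{\left(1,-1 \right)},10 \right)} = \left(271 + \left(-16 + 21\right)\right) \left(3 + 10 \cdot 1\right) = \left(271 + 5\right) \left(3 + 10\right) = 276 \cdot 13 = 3588$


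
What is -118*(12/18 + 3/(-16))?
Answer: -1357/24 ≈ -56.542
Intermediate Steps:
-118*(12/18 + 3/(-16)) = -118*(12*(1/18) + 3*(-1/16)) = -118*(⅔ - 3/16) = -118*23/48 = -1357/24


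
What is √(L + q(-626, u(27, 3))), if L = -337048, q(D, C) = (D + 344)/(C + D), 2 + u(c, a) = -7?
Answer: I*√135906000730/635 ≈ 580.56*I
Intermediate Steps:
u(c, a) = -9 (u(c, a) = -2 - 7 = -9)
q(D, C) = (344 + D)/(C + D)
√(L + q(-626, u(27, 3))) = √(-337048 + (344 - 626)/(-9 - 626)) = √(-337048 - 282/(-635)) = √(-337048 - 1/635*(-282)) = √(-337048 + 282/635) = √(-214025198/635) = I*√135906000730/635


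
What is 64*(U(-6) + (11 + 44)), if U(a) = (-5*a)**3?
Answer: 1731520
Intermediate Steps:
U(a) = -125*a**3
64*(U(-6) + (11 + 44)) = 64*(-125*(-6)**3 + (11 + 44)) = 64*(-125*(-216) + 55) = 64*(27000 + 55) = 64*27055 = 1731520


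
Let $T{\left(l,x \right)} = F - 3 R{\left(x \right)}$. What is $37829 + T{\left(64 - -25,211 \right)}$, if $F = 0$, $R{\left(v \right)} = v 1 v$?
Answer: $-95734$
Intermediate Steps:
$R{\left(v \right)} = v^{2}$ ($R{\left(v \right)} = v v = v^{2}$)
$T{\left(l,x \right)} = - 3 x^{2}$ ($T{\left(l,x \right)} = 0 - 3 x^{2} = - 3 x^{2}$)
$37829 + T{\left(64 - -25,211 \right)} = 37829 - 3 \cdot 211^{2} = 37829 - 133563 = -95734$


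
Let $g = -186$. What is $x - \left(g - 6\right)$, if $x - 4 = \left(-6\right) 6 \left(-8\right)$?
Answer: $484$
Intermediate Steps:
$x = 292$ ($x = 4 + \left(-6\right) 6 \left(-8\right) = 4 - -288 = 4 + 288 = 292$)
$x - \left(g - 6\right) = 292 - \left(-186 - 6\right) = 292 - -192 = 292 + 192 = 484$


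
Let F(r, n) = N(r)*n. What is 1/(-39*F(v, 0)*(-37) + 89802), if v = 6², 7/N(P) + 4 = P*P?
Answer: 1/89802 ≈ 1.1136e-5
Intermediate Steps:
N(P) = 7/(-4 + P²) (N(P) = 7/(-4 + P*P) = 7/(-4 + P²))
v = 36
F(r, n) = 7*n/(-4 + r²) (F(r, n) = (7/(-4 + r²))*n = 7*n/(-4 + r²))
1/(-39*F(v, 0)*(-37) + 89802) = 1/(-273*0/(-4 + 36²)*(-37) + 89802) = 1/(-273*0/(-4 + 1296)*(-37) + 89802) = 1/(-273*0/1292*(-37) + 89802) = 1/(-39*0*(-37) + 89802) = 1/(0*(-37) + 89802) = 1/(0 + 89802) = 1/89802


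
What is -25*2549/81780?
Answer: -12745/16356 ≈ -0.77922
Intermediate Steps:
-25*2549/81780 = -63725*1/81780 = -12745/16356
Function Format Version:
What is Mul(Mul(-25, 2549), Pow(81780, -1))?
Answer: Rational(-12745, 16356) ≈ -0.77922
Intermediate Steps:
Mul(Mul(-25, 2549), Pow(81780, -1)) = Mul(-63725, Rational(1, 81780)) = Rational(-12745, 16356)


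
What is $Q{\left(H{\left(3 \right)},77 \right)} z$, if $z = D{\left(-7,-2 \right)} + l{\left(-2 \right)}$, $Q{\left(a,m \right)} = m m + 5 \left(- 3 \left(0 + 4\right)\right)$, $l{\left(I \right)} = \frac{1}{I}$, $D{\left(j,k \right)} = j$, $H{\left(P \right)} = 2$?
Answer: $- \frac{88035}{2} \approx -44018.0$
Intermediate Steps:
$Q{\left(a,m \right)} = -60 + m^{2}$ ($Q{\left(a,m \right)} = m^{2} + 5 \left(\left(-3\right) 4\right) = m^{2} + 5 \left(-12\right) = m^{2} - 60 = -60 + m^{2}$)
$z = - \frac{15}{2}$ ($z = -7 + \frac{1}{-2} = -7 - \frac{1}{2} = - \frac{15}{2} \approx -7.5$)
$Q{\left(H{\left(3 \right)},77 \right)} z = \left(-60 + 77^{2}\right) \left(- \frac{15}{2}\right) = \left(-60 + 5929\right) \left(- \frac{15}{2}\right) = 5869 \left(- \frac{15}{2}\right) = - \frac{88035}{2}$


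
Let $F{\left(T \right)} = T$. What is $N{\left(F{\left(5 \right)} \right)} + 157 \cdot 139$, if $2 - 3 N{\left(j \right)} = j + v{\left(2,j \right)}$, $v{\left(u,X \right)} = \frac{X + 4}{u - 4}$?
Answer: $\frac{43647}{2} \approx 21824.0$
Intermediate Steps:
$v{\left(u,X \right)} = \frac{4 + X}{-4 + u}$
$N{\left(j \right)} = \frac{4}{3} - \frac{j}{6}$ ($N{\left(j \right)} = \frac{2}{3} - \frac{j + \frac{4 + j}{-4 + 2}}{3} = \frac{2}{3} - \frac{j + \frac{4 + j}{-2}}{3} = \frac{2}{3} - \frac{j - \frac{4 + j}{2}}{3} = \frac{2}{3} - \frac{j - \left(2 + \frac{j}{2}\right)}{3} = \frac{2}{3} - \frac{-2 + \frac{j}{2}}{3} = \frac{2}{3} - \left(- \frac{2}{3} + \frac{j}{6}\right) = \frac{4}{3} - \frac{j}{6}$)
$N{\left(F{\left(5 \right)} \right)} + 157 \cdot 139 = \left(\frac{4}{3} - \frac{5}{6}\right) + 157 \cdot 139 = \left(\frac{4}{3} - \frac{5}{6}\right) + 21823 = \frac{1}{2} + 21823 = \frac{43647}{2}$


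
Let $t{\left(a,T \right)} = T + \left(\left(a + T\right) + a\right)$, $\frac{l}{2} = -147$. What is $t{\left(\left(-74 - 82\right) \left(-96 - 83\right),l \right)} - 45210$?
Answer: $10050$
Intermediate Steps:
$l = -294$ ($l = 2 \left(-147\right) = -294$)
$t{\left(a,T \right)} = 2 T + 2 a$ ($t{\left(a,T \right)} = T + \left(\left(T + a\right) + a\right) = T + \left(T + 2 a\right) = 2 T + 2 a$)
$t{\left(\left(-74 - 82\right) \left(-96 - 83\right),l \right)} - 45210 = \left(2 \left(-294\right) + 2 \left(-74 - 82\right) \left(-96 - 83\right)\right) - 45210 = \left(-588 + 2 \left(\left(-156\right) \left(-179\right)\right)\right) - 45210 = \left(-588 + 2 \cdot 27924\right) - 45210 = \left(-588 + 55848\right) - 45210 = 55260 - 45210 = 10050$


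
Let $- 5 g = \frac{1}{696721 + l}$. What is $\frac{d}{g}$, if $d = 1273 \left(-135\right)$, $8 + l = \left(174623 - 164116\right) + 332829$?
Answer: $893688104475$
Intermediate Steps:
$l = 343328$ ($l = -8 + \left(\left(174623 - 164116\right) + 332829\right) = -8 + \left(10507 + 332829\right) = -8 + 343336 = 343328$)
$g = - \frac{1}{5200245}$ ($g = - \frac{1}{5 \left(696721 + 343328\right)} = - \frac{1}{5 \cdot 1040049} = \left(- \frac{1}{5}\right) \frac{1}{1040049} = - \frac{1}{5200245} \approx -1.923 \cdot 10^{-7}$)
$d = -171855$
$\frac{d}{g} = - \frac{171855}{- \frac{1}{5200245}} = \left(-171855\right) \left(-5200245\right) = 893688104475$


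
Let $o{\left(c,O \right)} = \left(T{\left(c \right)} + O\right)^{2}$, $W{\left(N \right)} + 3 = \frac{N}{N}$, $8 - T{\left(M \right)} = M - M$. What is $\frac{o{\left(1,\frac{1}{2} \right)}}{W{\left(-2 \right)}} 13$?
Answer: $- \frac{3757}{8} \approx -469.63$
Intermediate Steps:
$T{\left(M \right)} = 8$ ($T{\left(M \right)} = 8 - \left(M - M\right) = 8 - 0 = 8 + 0 = 8$)
$W{\left(N \right)} = -2$ ($W{\left(N \right)} = -3 + \frac{N}{N} = -3 + 1 = -2$)
$o{\left(c,O \right)} = \left(8 + O\right)^{2}$
$\frac{o{\left(1,\frac{1}{2} \right)}}{W{\left(-2 \right)}} 13 = \frac{\left(8 + \frac{1}{2}\right)^{2}}{-2} \cdot 13 = \left(8 + \frac{1}{2}\right)^{2} \left(- \frac{1}{2}\right) 13 = \left(\frac{17}{2}\right)^{2} \left(- \frac{1}{2}\right) 13 = \frac{289}{4} \left(- \frac{1}{2}\right) 13 = \left(- \frac{289}{8}\right) 13 = - \frac{3757}{8}$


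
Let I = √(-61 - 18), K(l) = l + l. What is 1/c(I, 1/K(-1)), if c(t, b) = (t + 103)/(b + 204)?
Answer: 41921/21376 - 407*I*√79/21376 ≈ 1.9611 - 0.16923*I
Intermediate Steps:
K(l) = 2*l
I = I*√79 (I = √(-79) = I*√79 ≈ 8.8882*I)
c(t, b) = (103 + t)/(204 + b)
1/c(I, 1/K(-1)) = 1/((103 + I*√79)/(204 + 1/(2*(-1)))) = 1/((103 + I*√79)/(204 + 1/(-2))) = 1/((103 + I*√79)/(204 - ½)) = 1/((103 + I*√79)/(407/2)) = 1/(2*(103 + I*√79)/407) = 1/(206/407 + 2*I*√79/407)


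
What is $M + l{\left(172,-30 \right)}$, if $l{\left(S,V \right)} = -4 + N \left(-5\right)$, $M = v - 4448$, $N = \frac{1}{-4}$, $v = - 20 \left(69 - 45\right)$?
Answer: $- \frac{19723}{4} \approx -4930.8$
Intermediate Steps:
$v = -480$ ($v = \left(-20\right) 24 = -480$)
$N = - \frac{1}{4} \approx -0.25$
$M = -4928$ ($M = -480 - 4448 = -4928$)
$l{\left(S,V \right)} = - \frac{11}{4}$ ($l{\left(S,V \right)} = -4 - - \frac{5}{4} = -4 + \frac{5}{4} = - \frac{11}{4}$)
$M + l{\left(172,-30 \right)} = -4928 - \frac{11}{4} = - \frac{19723}{4}$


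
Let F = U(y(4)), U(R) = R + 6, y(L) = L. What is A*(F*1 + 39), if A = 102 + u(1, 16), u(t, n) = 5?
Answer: 5243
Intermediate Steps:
U(R) = 6 + R
F = 10 (F = 6 + 4 = 10)
A = 107 (A = 102 + 5 = 107)
A*(F*1 + 39) = 107*(10*1 + 39) = 107*(10 + 39) = 107*49 = 5243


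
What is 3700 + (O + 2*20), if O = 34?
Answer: 3774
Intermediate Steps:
3700 + (O + 2*20) = 3700 + (34 + 2*20) = 3700 + (34 + 40) = 3700 + 74 = 3774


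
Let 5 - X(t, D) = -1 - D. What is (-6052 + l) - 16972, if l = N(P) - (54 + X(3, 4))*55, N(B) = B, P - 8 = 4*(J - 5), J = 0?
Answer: -26556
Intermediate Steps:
X(t, D) = 6 + D (X(t, D) = 5 - (-1 - D) = 5 + (1 + D) = 6 + D)
P = -12 (P = 8 + 4*(0 - 5) = 8 + 4*(-5) = 8 - 20 = -12)
l = -3532 (l = -12 - (54 + (6 + 4))*55 = -12 - (54 + 10)*55 = -12 - 64*55 = -12 - 1*3520 = -12 - 3520 = -3532)
(-6052 + l) - 16972 = (-6052 - 3532) - 16972 = -9584 - 16972 = -26556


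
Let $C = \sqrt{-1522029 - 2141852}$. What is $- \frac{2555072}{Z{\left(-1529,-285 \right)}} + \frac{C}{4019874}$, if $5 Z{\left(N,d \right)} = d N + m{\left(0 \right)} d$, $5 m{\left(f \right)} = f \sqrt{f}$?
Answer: $- \frac{2555072}{87153} + \frac{i \sqrt{3663881}}{4019874} \approx -29.317 + 0.00047617 i$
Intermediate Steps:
$m{\left(f \right)} = \frac{f^{\frac{3}{2}}}{5}$ ($m{\left(f \right)} = \frac{f \sqrt{f}}{5} = \frac{f^{\frac{3}{2}}}{5}$)
$C = i \sqrt{3663881}$ ($C = \sqrt{-3663881} = i \sqrt{3663881} \approx 1914.1 i$)
$Z{\left(N,d \right)} = \frac{N d}{5}$ ($Z{\left(N,d \right)} = \frac{d N + \frac{0^{\frac{3}{2}}}{5} d}{5} = \frac{N d + \frac{1}{5} \cdot 0 d}{5} = \frac{N d + 0 d}{5} = \frac{N d + 0}{5} = \frac{N d}{5}$)
$- \frac{2555072}{Z{\left(-1529,-285 \right)}} + \frac{C}{4019874} = - \frac{2555072}{\frac{1}{5} \left(-1529\right) \left(-285\right)} + \frac{i \sqrt{3663881}}{4019874} = - \frac{2555072}{87153} + i \sqrt{3663881} \cdot \frac{1}{4019874} = \left(-2555072\right) \frac{1}{87153} + \frac{i \sqrt{3663881}}{4019874} = - \frac{2555072}{87153} + \frac{i \sqrt{3663881}}{4019874}$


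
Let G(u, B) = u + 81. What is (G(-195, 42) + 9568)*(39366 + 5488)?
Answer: 424049716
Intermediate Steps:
G(u, B) = 81 + u
(G(-195, 42) + 9568)*(39366 + 5488) = ((81 - 195) + 9568)*(39366 + 5488) = (-114 + 9568)*44854 = 9454*44854 = 424049716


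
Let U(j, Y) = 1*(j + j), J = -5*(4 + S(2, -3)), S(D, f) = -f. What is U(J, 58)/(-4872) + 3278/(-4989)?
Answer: -371933/578724 ≈ -0.64268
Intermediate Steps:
J = -35 (J = -5*(4 - 1*(-3)) = -5*(4 + 3) = -5*7 = -35)
U(j, Y) = 2*j (U(j, Y) = 1*(2*j) = 2*j)
U(J, 58)/(-4872) + 3278/(-4989) = (2*(-35))/(-4872) + 3278/(-4989) = -70*(-1/4872) + 3278*(-1/4989) = 5/348 - 3278/4989 = -371933/578724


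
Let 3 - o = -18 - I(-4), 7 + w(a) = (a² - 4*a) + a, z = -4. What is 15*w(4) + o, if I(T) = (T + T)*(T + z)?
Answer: 40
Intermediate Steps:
I(T) = 2*T*(-4 + T) (I(T) = (T + T)*(T - 4) = (2*T)*(-4 + T) = 2*T*(-4 + T))
w(a) = -7 + a² - 3*a (w(a) = -7 + ((a² - 4*a) + a) = -7 + (a² - 3*a) = -7 + a² - 3*a)
o = 85 (o = 3 - (-18 - 2*(-4)*(-4 - 4)) = 3 - (-18 - 2*(-4)*(-8)) = 3 - (-18 - 1*64) = 3 - (-18 - 64) = 3 - 1*(-82) = 3 + 82 = 85)
15*w(4) + o = 15*(-7 + 4² - 3*4) + 85 = 15*(-7 + 16 - 12) + 85 = 15*(-3) + 85 = -45 + 85 = 40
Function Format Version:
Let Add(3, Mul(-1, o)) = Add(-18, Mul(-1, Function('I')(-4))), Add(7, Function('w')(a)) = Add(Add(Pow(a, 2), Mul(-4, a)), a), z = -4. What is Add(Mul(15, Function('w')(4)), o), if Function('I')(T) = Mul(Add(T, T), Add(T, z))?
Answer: 40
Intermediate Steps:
Function('I')(T) = Mul(2, T, Add(-4, T)) (Function('I')(T) = Mul(Add(T, T), Add(T, -4)) = Mul(Mul(2, T), Add(-4, T)) = Mul(2, T, Add(-4, T)))
Function('w')(a) = Add(-7, Pow(a, 2), Mul(-3, a)) (Function('w')(a) = Add(-7, Add(Add(Pow(a, 2), Mul(-4, a)), a)) = Add(-7, Add(Pow(a, 2), Mul(-3, a))) = Add(-7, Pow(a, 2), Mul(-3, a)))
o = 85 (o = Add(3, Mul(-1, Add(-18, Mul(-1, Mul(2, -4, Add(-4, -4)))))) = Add(3, Mul(-1, Add(-18, Mul(-1, Mul(2, -4, -8))))) = Add(3, Mul(-1, Add(-18, Mul(-1, 64)))) = Add(3, Mul(-1, Add(-18, -64))) = Add(3, Mul(-1, -82)) = Add(3, 82) = 85)
Add(Mul(15, Function('w')(4)), o) = Add(Mul(15, Add(-7, Pow(4, 2), Mul(-3, 4))), 85) = Add(Mul(15, Add(-7, 16, -12)), 85) = Add(Mul(15, -3), 85) = Add(-45, 85) = 40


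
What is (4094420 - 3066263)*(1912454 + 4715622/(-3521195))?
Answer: 6923731328464688556/3521195 ≈ 1.9663e+12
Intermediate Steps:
(4094420 - 3066263)*(1912454 + 4715622/(-3521195)) = 1028157*(1912454 + 4715622*(-1/3521195)) = 1028157*(1912454 - 4715622/3521195) = 1028157*(6734118746908/3521195) = 6923731328464688556/3521195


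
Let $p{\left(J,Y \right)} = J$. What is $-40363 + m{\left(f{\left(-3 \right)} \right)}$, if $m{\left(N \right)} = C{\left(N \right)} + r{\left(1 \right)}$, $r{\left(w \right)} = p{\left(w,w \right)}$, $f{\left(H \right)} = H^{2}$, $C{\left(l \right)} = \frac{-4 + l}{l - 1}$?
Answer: $- \frac{322891}{8} \approx -40361.0$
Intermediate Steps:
$C{\left(l \right)} = \frac{-4 + l}{-1 + l}$
$r{\left(w \right)} = w$
$m{\left(N \right)} = 1 + \frac{-4 + N}{-1 + N}$ ($m{\left(N \right)} = \frac{-4 + N}{-1 + N} + 1 = 1 + \frac{-4 + N}{-1 + N}$)
$-40363 + m{\left(f{\left(-3 \right)} \right)} = -40363 + \frac{-5 + 2 \left(-3\right)^{2}}{-1 + \left(-3\right)^{2}} = -40363 + \frac{-5 + 2 \cdot 9}{-1 + 9} = -40363 + \frac{-5 + 18}{8} = -40363 + \frac{1}{8} \cdot 13 = -40363 + \frac{13}{8} = - \frac{322891}{8}$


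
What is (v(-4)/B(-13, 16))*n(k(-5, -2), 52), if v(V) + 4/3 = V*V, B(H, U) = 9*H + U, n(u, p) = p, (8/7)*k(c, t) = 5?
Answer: -2288/303 ≈ -7.5512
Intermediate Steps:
k(c, t) = 35/8 (k(c, t) = (7/8)*5 = 35/8)
B(H, U) = U + 9*H
v(V) = -4/3 + V**2 (v(V) = -4/3 + V*V = -4/3 + V**2)
(v(-4)/B(-13, 16))*n(k(-5, -2), 52) = ((-4/3 + (-4)**2)/(16 + 9*(-13)))*52 = ((-4/3 + 16)/(16 - 117))*52 = ((44/3)/(-101))*52 = ((44/3)*(-1/101))*52 = -44/303*52 = -2288/303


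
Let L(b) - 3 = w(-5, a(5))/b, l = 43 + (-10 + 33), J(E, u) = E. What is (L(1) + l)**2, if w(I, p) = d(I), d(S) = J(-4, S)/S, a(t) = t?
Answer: 121801/25 ≈ 4872.0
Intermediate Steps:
d(S) = -4/S
l = 66 (l = 43 + 23 = 66)
w(I, p) = -4/I
L(b) = 3 + 4/(5*b) (L(b) = 3 + (-4/(-5))/b = 3 + (-4*(-1/5))/b = 3 + 4/(5*b))
(L(1) + l)**2 = ((3 + (4/5)/1) + 66)**2 = ((3 + (4/5)*1) + 66)**2 = ((3 + 4/5) + 66)**2 = (19/5 + 66)**2 = (349/5)**2 = 121801/25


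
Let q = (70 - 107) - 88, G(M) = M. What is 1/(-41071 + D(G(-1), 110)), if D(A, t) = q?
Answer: -1/41196 ≈ -2.4274e-5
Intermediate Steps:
q = -125 (q = -37 - 88 = -125)
D(A, t) = -125
1/(-41071 + D(G(-1), 110)) = 1/(-41071 - 125) = 1/(-41196) = -1/41196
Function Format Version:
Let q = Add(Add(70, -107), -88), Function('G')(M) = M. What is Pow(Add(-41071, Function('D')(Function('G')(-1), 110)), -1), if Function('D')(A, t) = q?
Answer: Rational(-1, 41196) ≈ -2.4274e-5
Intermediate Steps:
q = -125 (q = Add(-37, -88) = -125)
Function('D')(A, t) = -125
Pow(Add(-41071, Function('D')(Function('G')(-1), 110)), -1) = Pow(Add(-41071, -125), -1) = Pow(-41196, -1) = Rational(-1, 41196)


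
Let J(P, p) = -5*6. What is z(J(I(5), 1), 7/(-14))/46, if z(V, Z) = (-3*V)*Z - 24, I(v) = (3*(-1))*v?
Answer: -3/2 ≈ -1.5000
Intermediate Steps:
I(v) = -3*v
J(P, p) = -30
z(V, Z) = -24 - 3*V*Z (z(V, Z) = -3*V*Z - 24 = -24 - 3*V*Z)
z(J(I(5), 1), 7/(-14))/46 = (-24 - 3*(-30)*7/(-14))/46 = (-24 - 3*(-30)*7*(-1/14))/46 = (-24 - 3*(-30)*(-½))/46 = (-24 - 45)/46 = (1/46)*(-69) = -3/2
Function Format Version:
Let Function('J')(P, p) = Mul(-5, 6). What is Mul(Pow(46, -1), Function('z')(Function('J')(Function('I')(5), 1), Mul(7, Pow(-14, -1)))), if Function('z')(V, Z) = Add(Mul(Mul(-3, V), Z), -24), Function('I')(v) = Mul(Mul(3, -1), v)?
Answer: Rational(-3, 2) ≈ -1.5000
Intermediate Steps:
Function('I')(v) = Mul(-3, v)
Function('J')(P, p) = -30
Function('z')(V, Z) = Add(-24, Mul(-3, V, Z)) (Function('z')(V, Z) = Add(Mul(-3, V, Z), -24) = Add(-24, Mul(-3, V, Z)))
Mul(Pow(46, -1), Function('z')(Function('J')(Function('I')(5), 1), Mul(7, Pow(-14, -1)))) = Mul(Pow(46, -1), Add(-24, Mul(-3, -30, Mul(7, Pow(-14, -1))))) = Mul(Rational(1, 46), Add(-24, Mul(-3, -30, Mul(7, Rational(-1, 14))))) = Mul(Rational(1, 46), Add(-24, Mul(-3, -30, Rational(-1, 2)))) = Mul(Rational(1, 46), Add(-24, -45)) = Mul(Rational(1, 46), -69) = Rational(-3, 2)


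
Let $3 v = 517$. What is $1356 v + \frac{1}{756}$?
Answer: $\frac{176665105}{756} \approx 2.3368 \cdot 10^{5}$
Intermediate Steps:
$v = \frac{517}{3}$ ($v = \frac{1}{3} \cdot 517 = \frac{517}{3} \approx 172.33$)
$1356 v + \frac{1}{756} = 1356 \cdot \frac{517}{3} + \frac{1}{756} = 233684 + \frac{1}{756} = \frac{176665105}{756}$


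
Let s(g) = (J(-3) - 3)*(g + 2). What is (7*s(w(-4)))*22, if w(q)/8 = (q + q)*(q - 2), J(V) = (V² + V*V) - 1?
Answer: 832216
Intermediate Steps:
J(V) = -1 + 2*V² (J(V) = (V² + V²) - 1 = 2*V² - 1 = -1 + 2*V²)
w(q) = 16*q*(-2 + q) (w(q) = 8*((q + q)*(q - 2)) = 8*((2*q)*(-2 + q)) = 8*(2*q*(-2 + q)) = 16*q*(-2 + q))
s(g) = 28 + 14*g (s(g) = ((-1 + 2*(-3)²) - 3)*(g + 2) = ((-1 + 2*9) - 3)*(2 + g) = ((-1 + 18) - 3)*(2 + g) = (17 - 3)*(2 + g) = 14*(2 + g) = 28 + 14*g)
(7*s(w(-4)))*22 = (7*(28 + 14*(16*(-4)*(-2 - 4))))*22 = (7*(28 + 14*(16*(-4)*(-6))))*22 = (7*(28 + 14*384))*22 = (7*(28 + 5376))*22 = (7*5404)*22 = 37828*22 = 832216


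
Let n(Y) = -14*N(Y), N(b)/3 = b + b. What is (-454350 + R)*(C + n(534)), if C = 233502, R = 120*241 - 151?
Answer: -80284153326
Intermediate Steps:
N(b) = 6*b (N(b) = 3*(b + b) = 3*(2*b) = 6*b)
R = 28769 (R = 28920 - 151 = 28769)
n(Y) = -84*Y
(-454350 + R)*(C + n(534)) = (-454350 + 28769)*(233502 - 84*534) = -425581*(233502 - 44856) = -425581*188646 = -80284153326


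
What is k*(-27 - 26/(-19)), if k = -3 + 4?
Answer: -487/19 ≈ -25.632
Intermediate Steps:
k = 1
k*(-27 - 26/(-19)) = 1*(-27 - 26/(-19)) = 1*(-27 - 26*(-1)/19) = 1*(-27 - 1*(-26/19)) = 1*(-27 + 26/19) = 1*(-487/19) = -487/19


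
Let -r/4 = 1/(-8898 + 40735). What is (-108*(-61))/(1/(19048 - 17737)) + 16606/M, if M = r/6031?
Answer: -1594233013205/2 ≈ -7.9712e+11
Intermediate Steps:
r = -4/31837 (r = -4/(-8898 + 40735) = -4/31837 ≈ -0.00012564)
M = -4/192008947 (M = -4/31837/6031 = -4/31837*1/6031 = -4/192008947 ≈ -2.0832e-8)
(-108*(-61))/(1/(19048 - 17737)) + 16606/M = (-108*(-61))/(1/(19048 - 17737)) + 16606/(-4/192008947) = 6588/(1/1311) + 16606*(-192008947/4) = 6588/(1/1311) - 1594250286941/2 = 6588*1311 - 1594250286941/2 = 8636868 - 1594250286941/2 = -1594233013205/2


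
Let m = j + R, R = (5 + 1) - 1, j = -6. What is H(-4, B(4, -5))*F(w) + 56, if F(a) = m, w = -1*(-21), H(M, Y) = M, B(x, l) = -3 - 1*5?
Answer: 60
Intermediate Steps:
B(x, l) = -8 (B(x, l) = -3 - 5 = -8)
R = 5 (R = 6 - 1 = 5)
w = 21
m = -1 (m = -6 + 5 = -1)
F(a) = -1
H(-4, B(4, -5))*F(w) + 56 = -4*(-1) + 56 = 4 + 56 = 60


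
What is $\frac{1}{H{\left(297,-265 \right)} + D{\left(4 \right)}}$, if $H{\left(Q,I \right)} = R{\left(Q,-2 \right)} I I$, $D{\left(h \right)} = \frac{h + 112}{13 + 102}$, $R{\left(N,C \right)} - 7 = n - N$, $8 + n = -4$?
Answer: $- \frac{115}{2438914134} \approx -4.7152 \cdot 10^{-8}$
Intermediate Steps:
$n = -12$ ($n = -8 - 4 = -12$)
$R{\left(N,C \right)} = -5 - N$ ($R{\left(N,C \right)} = 7 - \left(12 + N\right) = -5 - N$)
$D{\left(h \right)} = \frac{112}{115} + \frac{h}{115}$ ($D{\left(h \right)} = \frac{112 + h}{115} = \left(112 + h\right) \frac{1}{115} = \frac{112}{115} + \frac{h}{115}$)
$H{\left(Q,I \right)} = I^{2} \left(-5 - Q\right)$ ($H{\left(Q,I \right)} = \left(-5 - Q\right) I I = I \left(-5 - Q\right) I = I^{2} \left(-5 - Q\right)$)
$\frac{1}{H{\left(297,-265 \right)} + D{\left(4 \right)}} = \frac{1}{\left(-265\right)^{2} \left(-5 - 297\right) + \left(\frac{112}{115} + \frac{1}{115} \cdot 4\right)} = \frac{1}{70225 \left(-5 - 297\right) + \left(\frac{112}{115} + \frac{4}{115}\right)} = \frac{1}{70225 \left(-302\right) + \frac{116}{115}} = \frac{1}{-21207950 + \frac{116}{115}} = \frac{1}{- \frac{2438914134}{115}} = - \frac{115}{2438914134}$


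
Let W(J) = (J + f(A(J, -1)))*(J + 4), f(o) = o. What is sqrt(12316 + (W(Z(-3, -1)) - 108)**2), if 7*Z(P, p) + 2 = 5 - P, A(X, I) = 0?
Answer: 2*sqrt(13864615)/49 ≈ 151.98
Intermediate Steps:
Z(P, p) = 3/7 - P/7 (Z(P, p) = -2/7 + (5 - P)/7 = -2/7 + (5/7 - P/7) = 3/7 - P/7)
W(J) = J*(4 + J) (W(J) = (J + 0)*(J + 4) = J*(4 + J))
sqrt(12316 + (W(Z(-3, -1)) - 108)**2) = sqrt(12316 + ((3/7 - 1/7*(-3))*(4 + (3/7 - 1/7*(-3))) - 108)**2) = sqrt(12316 + ((3/7 + 3/7)*(4 + (3/7 + 3/7)) - 108)**2) = sqrt(12316 + (6*(4 + 6/7)/7 - 108)**2) = sqrt(12316 + ((6/7)*(34/7) - 108)**2) = sqrt(12316 + (204/49 - 108)**2) = sqrt(12316 + (-5088/49)**2) = sqrt(12316 + 25887744/2401) = sqrt(55458460/2401) = 2*sqrt(13864615)/49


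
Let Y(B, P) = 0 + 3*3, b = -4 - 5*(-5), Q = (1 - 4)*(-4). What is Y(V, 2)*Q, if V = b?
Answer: 108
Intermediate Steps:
Q = 12 (Q = -3*(-4) = 12)
b = 21 (b = -4 + 25 = 21)
V = 21
Y(B, P) = 9 (Y(B, P) = 0 + 9 = 9)
Y(V, 2)*Q = 9*12 = 108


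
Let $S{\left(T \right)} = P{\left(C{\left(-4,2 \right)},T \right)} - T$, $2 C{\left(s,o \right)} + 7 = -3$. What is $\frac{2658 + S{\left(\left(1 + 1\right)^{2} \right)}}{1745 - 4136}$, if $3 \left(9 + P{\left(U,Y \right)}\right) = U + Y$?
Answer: $- \frac{7934}{7173} \approx -1.1061$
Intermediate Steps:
$C{\left(s,o \right)} = -5$ ($C{\left(s,o \right)} = - \frac{7}{2} + \frac{1}{2} \left(-3\right) = - \frac{7}{2} - \frac{3}{2} = -5$)
$P{\left(U,Y \right)} = -9 + \frac{U}{3} + \frac{Y}{3}$ ($P{\left(U,Y \right)} = -9 + \frac{U + Y}{3} = -9 + \left(\frac{U}{3} + \frac{Y}{3}\right) = -9 + \frac{U}{3} + \frac{Y}{3}$)
$S{\left(T \right)} = - \frac{32}{3} - \frac{2 T}{3}$ ($S{\left(T \right)} = \left(-9 + \frac{1}{3} \left(-5\right) + \frac{T}{3}\right) - T = \left(-9 - \frac{5}{3} + \frac{T}{3}\right) - T = \left(- \frac{32}{3} + \frac{T}{3}\right) - T = - \frac{32}{3} - \frac{2 T}{3}$)
$\frac{2658 + S{\left(\left(1 + 1\right)^{2} \right)}}{1745 - 4136} = \frac{2658 - \left(\frac{32}{3} + \frac{2 \left(1 + 1\right)^{2}}{3}\right)}{1745 - 4136} = \frac{2658 - \left(\frac{32}{3} + \frac{2 \cdot 2^{2}}{3}\right)}{-2391} = \left(2658 - \frac{40}{3}\right) \left(- \frac{1}{2391}\right) = \frac{7934}{3} \left(- \frac{1}{2391}\right) = - \frac{7934}{7173}$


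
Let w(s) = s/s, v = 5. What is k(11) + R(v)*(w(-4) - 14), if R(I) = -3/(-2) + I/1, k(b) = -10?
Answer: -189/2 ≈ -94.500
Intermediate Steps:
w(s) = 1
R(I) = 3/2 + I (R(I) = -3*(-½) + I*1 = 3/2 + I)
k(11) + R(v)*(w(-4) - 14) = -10 + (3/2 + 5)*(1 - 14) = -10 + (13/2)*(-13) = -10 - 169/2 = -189/2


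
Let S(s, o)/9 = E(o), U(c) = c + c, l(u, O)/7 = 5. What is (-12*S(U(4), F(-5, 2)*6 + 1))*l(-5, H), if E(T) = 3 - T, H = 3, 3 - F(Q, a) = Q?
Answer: 173880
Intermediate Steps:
F(Q, a) = 3 - Q
l(u, O) = 35 (l(u, O) = 7*5 = 35)
U(c) = 2*c
S(s, o) = 27 - 9*o (S(s, o) = 9*(3 - o) = 27 - 9*o)
(-12*S(U(4), F(-5, 2)*6 + 1))*l(-5, H) = -12*(27 - 9*((3 - 1*(-5))*6 + 1))*35 = -12*(27 - 9*((3 + 5)*6 + 1))*35 = -12*(27 - 9*(8*6 + 1))*35 = -12*(27 - 9*(48 + 1))*35 = -12*(27 - 9*49)*35 = -12*(27 - 441)*35 = -12*(-414)*35 = 4968*35 = 173880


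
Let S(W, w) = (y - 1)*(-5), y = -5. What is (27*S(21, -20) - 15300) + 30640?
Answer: 16150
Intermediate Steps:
S(W, w) = 30 (S(W, w) = (-5 - 1)*(-5) = -6*(-5) = 30)
(27*S(21, -20) - 15300) + 30640 = (27*30 - 15300) + 30640 = (810 - 15300) + 30640 = -14490 + 30640 = 16150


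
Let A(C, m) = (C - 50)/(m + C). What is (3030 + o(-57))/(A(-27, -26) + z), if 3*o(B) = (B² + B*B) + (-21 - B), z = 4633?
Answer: 138012/122813 ≈ 1.1238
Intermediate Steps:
A(C, m) = (-50 + C)/(C + m)
o(B) = -7 - B/3 + 2*B²/3 (o(B) = ((B² + B*B) + (-21 - B))/3 = ((B² + B²) + (-21 - B))/3 = (2*B² + (-21 - B))/3 = (-21 - B + 2*B²)/3 = -7 - B/3 + 2*B²/3)
(3030 + o(-57))/(A(-27, -26) + z) = (3030 + (-7 - ⅓*(-57) + (⅔)*(-57)²))/((-50 - 27)/(-27 - 26) + 4633) = (3030 + (-7 + 19 + (⅔)*3249))/(-77/(-53) + 4633) = (3030 + (-7 + 19 + 2166))/(-1/53*(-77) + 4633) = (3030 + 2178)/(77/53 + 4633) = 5208/(245626/53) = 5208*(53/245626) = 138012/122813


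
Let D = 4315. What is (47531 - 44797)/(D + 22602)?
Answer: 2734/26917 ≈ 0.10157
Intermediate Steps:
(47531 - 44797)/(D + 22602) = (47531 - 44797)/(4315 + 22602) = 2734/26917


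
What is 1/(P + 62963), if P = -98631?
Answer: -1/35668 ≈ -2.8036e-5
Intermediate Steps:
1/(P + 62963) = 1/(-98631 + 62963) = 1/(-35668) = -1/35668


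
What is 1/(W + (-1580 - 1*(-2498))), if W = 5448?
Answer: 1/6366 ≈ 0.00015708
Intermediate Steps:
1/(W + (-1580 - 1*(-2498))) = 1/(5448 + (-1580 - 1*(-2498))) = 1/(5448 + (-1580 + 2498)) = 1/(5448 + 918) = 1/6366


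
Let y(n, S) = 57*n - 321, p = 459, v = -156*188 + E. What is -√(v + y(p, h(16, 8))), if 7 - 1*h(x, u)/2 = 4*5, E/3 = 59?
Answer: -I*√3309 ≈ -57.524*I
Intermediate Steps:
E = 177 (E = 3*59 = 177)
h(x, u) = -26 (h(x, u) = 14 - 8*5 = 14 - 2*20 = 14 - 40 = -26)
v = -29151 (v = -156*188 + 177 = -29328 + 177 = -29151)
y(n, S) = -321 + 57*n
-√(v + y(p, h(16, 8))) = -√(-29151 + (-321 + 57*459)) = -√(-29151 + (-321 + 26163)) = -√(-29151 + 25842) = -√(-3309) = -I*√3309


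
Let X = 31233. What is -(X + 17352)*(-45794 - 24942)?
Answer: 3436708560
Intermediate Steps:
-(X + 17352)*(-45794 - 24942) = -(31233 + 17352)*(-45794 - 24942) = -48585*(-70736) = -1*(-3436708560) = 3436708560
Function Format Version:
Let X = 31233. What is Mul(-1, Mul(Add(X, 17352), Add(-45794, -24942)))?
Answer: 3436708560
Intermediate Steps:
Mul(-1, Mul(Add(X, 17352), Add(-45794, -24942))) = Mul(-1, Mul(Add(31233, 17352), Add(-45794, -24942))) = Mul(-1, Mul(48585, -70736)) = Mul(-1, -3436708560) = 3436708560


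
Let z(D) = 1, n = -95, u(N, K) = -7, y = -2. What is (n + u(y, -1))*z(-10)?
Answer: -102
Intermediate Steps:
(n + u(y, -1))*z(-10) = (-95 - 7)*1 = -102*1 = -102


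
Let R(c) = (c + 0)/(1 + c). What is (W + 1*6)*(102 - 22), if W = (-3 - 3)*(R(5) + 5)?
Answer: -2320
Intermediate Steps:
R(c) = c/(1 + c)
W = -35 (W = (-3 - 3)*(5/(1 + 5) + 5) = -6*(5/6 + 5) = -6*35/6 = -35)
(W + 1*6)*(102 - 22) = (-35 + 1*6)*(102 - 22) = (-35 + 6)*80 = -29*80 = -2320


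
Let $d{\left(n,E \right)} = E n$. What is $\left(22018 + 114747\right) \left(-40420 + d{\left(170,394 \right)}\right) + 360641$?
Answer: $3632839041$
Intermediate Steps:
$\left(22018 + 114747\right) \left(-40420 + d{\left(170,394 \right)}\right) + 360641 = \left(22018 + 114747\right) \left(-40420 + 394 \cdot 170\right) + 360641 = 136765 \left(-40420 + 66980\right) + 360641 = 136765 \cdot 26560 + 360641 = 3632478400 + 360641 = 3632839041$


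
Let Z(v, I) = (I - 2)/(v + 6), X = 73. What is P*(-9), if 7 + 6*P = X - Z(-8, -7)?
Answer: -369/4 ≈ -92.250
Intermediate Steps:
Z(v, I) = (-2 + I)/(6 + v)
P = 41/4 (P = -7/6 + (73 - (-2 - 7)/(6 - 8))/6 = -7/6 + (73 - (-9)/(-2))/6 = -7/6 + (73 - (-1)*(-9)/2)/6 = -7/6 + (73 - 1*9/2)/6 = -7/6 + (73 - 9/2)/6 = -7/6 + (⅙)*(137/2) = -7/6 + 137/12 = 41/4 ≈ 10.250)
P*(-9) = (41/4)*(-9) = -369/4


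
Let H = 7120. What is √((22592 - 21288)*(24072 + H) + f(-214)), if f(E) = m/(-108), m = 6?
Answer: √1464277246/6 ≈ 6377.6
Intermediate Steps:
f(E) = -1/18 (f(E) = 6/(-108) = 6*(-1/108) = -1/18)
√((22592 - 21288)*(24072 + H) + f(-214)) = √((22592 - 21288)*(24072 + 7120) - 1/18) = √(1304*31192 - 1/18) = √(40674368 - 1/18) = √(732138623/18) = √1464277246/6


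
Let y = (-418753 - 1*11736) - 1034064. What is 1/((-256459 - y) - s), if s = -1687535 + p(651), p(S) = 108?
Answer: 1/2895521 ≈ 3.4536e-7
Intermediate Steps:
y = -1464553 (y = (-418753 - 11736) - 1034064 = -430489 - 1034064 = -1464553)
s = -1687427 (s = -1687535 + 108 = -1687427)
1/((-256459 - y) - s) = 1/((-256459 - 1*(-1464553)) - 1*(-1687427)) = 1/((-256459 + 1464553) + 1687427) = 1/(1208094 + 1687427) = 1/2895521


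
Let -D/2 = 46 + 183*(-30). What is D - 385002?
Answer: -374114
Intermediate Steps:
D = 10888 (D = -2*(46 + 183*(-30)) = -2*(46 - 5490) = -2*(-5444) = 10888)
D - 385002 = 10888 - 385002 = -374114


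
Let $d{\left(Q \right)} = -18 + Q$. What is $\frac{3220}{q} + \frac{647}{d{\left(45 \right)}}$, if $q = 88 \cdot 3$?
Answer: $\frac{21479}{594} \approx 36.16$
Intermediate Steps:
$q = 264$
$\frac{3220}{q} + \frac{647}{d{\left(45 \right)}} = \frac{3220}{264} + \frac{647}{-18 + 45} = 3220 \cdot \frac{1}{264} + \frac{647}{27} = \frac{805}{66} + 647 \cdot \frac{1}{27} = \frac{805}{66} + \frac{647}{27} = \frac{21479}{594}$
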